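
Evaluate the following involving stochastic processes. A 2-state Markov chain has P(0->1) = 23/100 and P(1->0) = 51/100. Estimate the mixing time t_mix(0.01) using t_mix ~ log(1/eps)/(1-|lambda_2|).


lambda_2 = |1 - p01 - p10| = |1 - 0.2300 - 0.5100| = 0.2600
t_mix ~ log(1/eps)/(1 - |lambda_2|)
= log(100)/(1 - 0.2600) = 4.6052/0.7400
= 6.2232

6.2232


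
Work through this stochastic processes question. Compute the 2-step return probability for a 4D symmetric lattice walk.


P(return in 2 steps) = P(reverse first step) = 1/(2d)
= 1/8
= 0.1250

0.1250


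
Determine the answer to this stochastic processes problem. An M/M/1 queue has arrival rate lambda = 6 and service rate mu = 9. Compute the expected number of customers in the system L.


rho = 6/9 = 0.6667
L = rho/(1-rho)
= 0.6667/0.3333
= 2.0000

2.0000


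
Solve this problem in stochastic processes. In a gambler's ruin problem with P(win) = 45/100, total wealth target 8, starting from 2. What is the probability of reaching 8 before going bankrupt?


Gambler's ruin formula:
r = q/p = 0.5500/0.4500 = 1.2222
P(win) = (1 - r^i)/(1 - r^N)
= (1 - 1.2222^2)/(1 - 1.2222^8)
= 0.1241

0.1241


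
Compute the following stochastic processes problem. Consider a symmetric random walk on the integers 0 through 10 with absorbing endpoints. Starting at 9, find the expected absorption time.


For symmetric RW on 0,...,N with absorbing barriers, E(i) = i*(N-i)
E(9) = 9 * 1 = 9

9


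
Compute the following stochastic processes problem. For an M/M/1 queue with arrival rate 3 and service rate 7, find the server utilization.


rho = lambda/mu
= 3/7
= 0.4286

0.4286


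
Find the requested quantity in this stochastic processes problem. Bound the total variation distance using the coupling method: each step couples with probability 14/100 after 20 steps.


TV distance bound <= (1-delta)^n
= (1 - 0.1400)^20
= 0.8600^20
= 0.0490

0.0490


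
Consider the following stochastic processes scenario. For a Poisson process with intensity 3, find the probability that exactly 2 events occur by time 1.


P(N(t)=k) = (lambda*t)^k * exp(-lambda*t) / k!
lambda*t = 3
= 3^2 * exp(-3) / 2!
= 9 * 0.0498 / 2
= 0.2240

0.2240


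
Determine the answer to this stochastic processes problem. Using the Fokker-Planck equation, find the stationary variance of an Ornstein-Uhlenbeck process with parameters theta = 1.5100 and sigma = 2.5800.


Stationary variance = sigma^2 / (2*theta)
= 2.5800^2 / (2*1.5100)
= 6.6564 / 3.0200
= 2.2041

2.2041


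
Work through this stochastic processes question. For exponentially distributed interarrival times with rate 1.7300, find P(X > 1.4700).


P(X > t) = exp(-lambda * t)
= exp(-1.7300 * 1.4700)
= exp(-2.5431) = 0.0786

0.0786


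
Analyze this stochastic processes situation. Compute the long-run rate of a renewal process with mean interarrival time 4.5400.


Long-run renewal rate = 1/E(X)
= 1/4.5400
= 0.2203

0.2203


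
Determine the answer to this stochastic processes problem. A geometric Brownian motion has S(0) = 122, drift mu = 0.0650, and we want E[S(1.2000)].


E[S(t)] = S(0) * exp(mu * t)
= 122 * exp(0.0650 * 1.2000)
= 122 * 1.0811
= 131.8970

131.8970


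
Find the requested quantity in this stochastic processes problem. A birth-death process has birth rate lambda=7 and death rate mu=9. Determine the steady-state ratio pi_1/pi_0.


For birth-death process, pi_n/pi_0 = (lambda/mu)^n
= (7/9)^1
= 0.7778

0.7778


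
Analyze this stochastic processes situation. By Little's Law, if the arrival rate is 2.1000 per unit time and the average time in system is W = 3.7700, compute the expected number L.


Little's Law: L = lambda * W
= 2.1000 * 3.7700
= 7.9170

7.9170


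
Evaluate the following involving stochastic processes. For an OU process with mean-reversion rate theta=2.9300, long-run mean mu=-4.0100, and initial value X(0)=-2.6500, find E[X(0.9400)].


E[X(t)] = mu + (X(0) - mu)*exp(-theta*t)
= -4.0100 + (-2.6500 - -4.0100)*exp(-2.9300*0.9400)
= -4.0100 + 1.3600 * 0.0637
= -3.9234

-3.9234


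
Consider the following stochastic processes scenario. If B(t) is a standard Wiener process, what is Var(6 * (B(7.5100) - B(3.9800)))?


Var(alpha*(B(t)-B(s))) = alpha^2 * (t-s)
= 6^2 * (7.5100 - 3.9800)
= 36 * 3.5300
= 127.0800

127.0800


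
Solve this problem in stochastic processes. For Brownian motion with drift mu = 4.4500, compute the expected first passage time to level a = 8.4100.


Expected first passage time = a/mu
= 8.4100/4.4500
= 1.8899

1.8899


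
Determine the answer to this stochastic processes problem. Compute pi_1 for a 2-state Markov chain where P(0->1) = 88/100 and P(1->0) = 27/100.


Stationary distribution: pi_0 = p10/(p01+p10), pi_1 = p01/(p01+p10)
p01 = 0.8800, p10 = 0.2700
pi_1 = 0.7652

0.7652


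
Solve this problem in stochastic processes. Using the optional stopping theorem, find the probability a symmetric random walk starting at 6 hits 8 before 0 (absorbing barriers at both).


By optional stopping theorem: E(M at tau) = M(0) = 6
P(hit 8)*8 + P(hit 0)*0 = 6
P(hit 8) = (6 - 0)/(8 - 0) = 3/4 = 0.7500

0.7500


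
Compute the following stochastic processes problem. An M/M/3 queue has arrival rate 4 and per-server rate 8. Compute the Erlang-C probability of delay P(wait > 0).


a = lambda/mu = 0.5000
rho = a/c = 0.1667
Erlang-C formula applied:
C(c,a) = 0.0152

0.0152


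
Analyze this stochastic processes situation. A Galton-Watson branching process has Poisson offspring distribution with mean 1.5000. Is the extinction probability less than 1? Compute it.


Since mu = 1.5000 > 1, extinction prob q < 1.
Solve s = exp(mu*(s-1)) iteratively.
q = 0.4172

0.4172


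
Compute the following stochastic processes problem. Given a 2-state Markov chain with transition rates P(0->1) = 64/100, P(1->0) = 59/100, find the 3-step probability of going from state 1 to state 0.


Computing P^3 by matrix multiplication.
P = [[0.3600, 0.6400], [0.5900, 0.4100]]
After raising P to the power 3:
P^3(1,0) = 0.4855

0.4855


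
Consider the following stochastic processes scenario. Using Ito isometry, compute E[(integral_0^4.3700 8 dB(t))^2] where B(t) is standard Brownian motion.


By Ito isometry: E[(int f dB)^2] = int f^2 dt
= 8^2 * 4.3700
= 64 * 4.3700 = 279.6800

279.6800


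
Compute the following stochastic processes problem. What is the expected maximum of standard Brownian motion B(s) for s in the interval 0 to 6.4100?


E(max B(s)) = sqrt(2t/pi)
= sqrt(2*6.4100/pi)
= sqrt(4.0807)
= 2.0201

2.0201


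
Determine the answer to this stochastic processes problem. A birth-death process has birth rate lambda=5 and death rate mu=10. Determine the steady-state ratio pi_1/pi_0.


For birth-death process, pi_n/pi_0 = (lambda/mu)^n
= (5/10)^1
= 0.5000

0.5000


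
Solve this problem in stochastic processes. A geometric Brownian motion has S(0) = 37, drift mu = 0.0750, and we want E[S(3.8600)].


E[S(t)] = S(0) * exp(mu * t)
= 37 * exp(0.0750 * 3.8600)
= 37 * 1.3358
= 49.4231

49.4231


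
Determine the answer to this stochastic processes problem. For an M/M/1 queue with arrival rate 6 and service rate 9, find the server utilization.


rho = lambda/mu
= 6/9
= 0.6667

0.6667


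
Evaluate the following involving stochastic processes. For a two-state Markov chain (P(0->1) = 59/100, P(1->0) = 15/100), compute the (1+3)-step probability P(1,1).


P^4 = P^1 * P^3
Computing via matrix multiplication of the transition matrix.
Entry (1,1) of P^4 = 0.7982

0.7982


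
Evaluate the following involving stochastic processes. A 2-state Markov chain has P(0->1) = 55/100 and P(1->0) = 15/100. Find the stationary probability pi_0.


Stationary distribution: pi_0 = p10/(p01+p10), pi_1 = p01/(p01+p10)
p01 = 0.5500, p10 = 0.1500
pi_0 = 0.2143

0.2143


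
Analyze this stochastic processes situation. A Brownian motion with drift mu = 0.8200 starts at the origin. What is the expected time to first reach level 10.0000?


Expected first passage time = a/mu
= 10.0000/0.8200
= 12.1951

12.1951


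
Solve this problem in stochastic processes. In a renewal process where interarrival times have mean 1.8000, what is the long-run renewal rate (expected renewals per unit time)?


Long-run renewal rate = 1/E(X)
= 1/1.8000
= 0.5556

0.5556


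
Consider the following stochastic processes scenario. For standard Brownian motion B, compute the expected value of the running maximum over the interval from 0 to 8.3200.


E(max B(s)) = sqrt(2t/pi)
= sqrt(2*8.3200/pi)
= sqrt(5.2967)
= 2.3015

2.3015


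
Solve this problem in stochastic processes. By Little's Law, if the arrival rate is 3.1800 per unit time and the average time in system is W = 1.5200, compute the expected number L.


Little's Law: L = lambda * W
= 3.1800 * 1.5200
= 4.8336

4.8336


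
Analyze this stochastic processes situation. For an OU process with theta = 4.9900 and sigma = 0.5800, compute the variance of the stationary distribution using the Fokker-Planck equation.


Stationary variance = sigma^2 / (2*theta)
= 0.5800^2 / (2*4.9900)
= 0.3364 / 9.9800
= 0.0337

0.0337


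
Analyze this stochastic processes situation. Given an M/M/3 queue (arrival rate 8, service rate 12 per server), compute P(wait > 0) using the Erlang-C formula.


a = lambda/mu = 0.6667
rho = a/c = 0.2222
Erlang-C formula applied:
C(c,a) = 0.0325

0.0325


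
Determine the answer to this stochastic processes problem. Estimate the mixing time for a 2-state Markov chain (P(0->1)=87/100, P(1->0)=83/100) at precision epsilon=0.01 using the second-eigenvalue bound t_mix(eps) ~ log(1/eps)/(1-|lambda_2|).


lambda_2 = |1 - p01 - p10| = |1 - 0.8700 - 0.8300| = 0.7000
t_mix ~ log(1/eps)/(1 - |lambda_2|)
= log(100)/(1 - 0.7000) = 4.6052/0.3000
= 15.3506

15.3506


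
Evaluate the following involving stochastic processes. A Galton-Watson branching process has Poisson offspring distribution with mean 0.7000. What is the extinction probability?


Since mu = 0.7000 <= 1, extinction probability = 1.

1.0000


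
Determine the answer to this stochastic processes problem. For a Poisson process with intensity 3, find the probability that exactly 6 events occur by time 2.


P(N(t)=k) = (lambda*t)^k * exp(-lambda*t) / k!
lambda*t = 6
= 6^6 * exp(-6) / 6!
= 46656 * 0.0025 / 720
= 0.1606

0.1606


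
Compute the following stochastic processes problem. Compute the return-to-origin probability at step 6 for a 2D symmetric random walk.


P = C(6,3)^2 / 4^6
= 20^2 / 4096
= 400 / 4096
= 0.0977

0.0977


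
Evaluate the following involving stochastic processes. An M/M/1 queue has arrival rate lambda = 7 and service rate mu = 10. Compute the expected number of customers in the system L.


rho = 7/10 = 0.7000
L = rho/(1-rho)
= 0.7000/0.3000
= 2.3333

2.3333


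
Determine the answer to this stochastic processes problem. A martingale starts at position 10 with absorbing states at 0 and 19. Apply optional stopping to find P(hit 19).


By optional stopping theorem: E(M at tau) = M(0) = 10
P(hit 19)*19 + P(hit 0)*0 = 10
P(hit 19) = (10 - 0)/(19 - 0) = 10/19 = 0.5263

0.5263


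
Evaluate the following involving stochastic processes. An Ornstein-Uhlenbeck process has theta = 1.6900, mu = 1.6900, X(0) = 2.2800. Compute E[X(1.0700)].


E[X(t)] = mu + (X(0) - mu)*exp(-theta*t)
= 1.6900 + (2.2800 - 1.6900)*exp(-1.6900*1.0700)
= 1.6900 + 0.5900 * 0.1639
= 1.7867

1.7867


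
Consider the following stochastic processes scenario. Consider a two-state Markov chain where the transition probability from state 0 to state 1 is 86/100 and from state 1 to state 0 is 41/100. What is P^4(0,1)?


Computing P^4 by matrix multiplication.
P = [[0.1400, 0.8600], [0.4100, 0.5900]]
After raising P to the power 4:
P^4(0,1) = 0.6736

0.6736


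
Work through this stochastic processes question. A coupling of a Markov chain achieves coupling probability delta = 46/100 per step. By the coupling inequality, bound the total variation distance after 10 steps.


TV distance bound <= (1-delta)^n
= (1 - 0.4600)^10
= 0.5400^10
= 0.0021

0.0021


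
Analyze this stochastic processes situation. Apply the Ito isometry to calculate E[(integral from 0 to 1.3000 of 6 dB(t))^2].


By Ito isometry: E[(int f dB)^2] = int f^2 dt
= 6^2 * 1.3000
= 36 * 1.3000 = 46.8000

46.8000


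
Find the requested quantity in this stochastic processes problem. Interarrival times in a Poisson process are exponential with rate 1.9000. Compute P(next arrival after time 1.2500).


P(X > t) = exp(-lambda * t)
= exp(-1.9000 * 1.2500)
= exp(-2.3750) = 0.0930

0.0930


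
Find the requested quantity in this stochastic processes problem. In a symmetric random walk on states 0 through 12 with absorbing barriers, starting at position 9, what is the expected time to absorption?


For symmetric RW on 0,...,N with absorbing barriers, E(i) = i*(N-i)
E(9) = 9 * 3 = 27

27


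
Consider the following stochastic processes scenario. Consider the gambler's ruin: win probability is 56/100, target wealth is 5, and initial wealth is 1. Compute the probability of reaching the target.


Gambler's ruin formula:
r = q/p = 0.4400/0.5600 = 0.7857
P(win) = (1 - r^i)/(1 - r^N)
= (1 - 0.7857^1)/(1 - 0.7857^5)
= 0.3059

0.3059


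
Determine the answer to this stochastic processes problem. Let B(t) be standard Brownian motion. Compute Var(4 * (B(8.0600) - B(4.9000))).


Var(alpha*(B(t)-B(s))) = alpha^2 * (t-s)
= 4^2 * (8.0600 - 4.9000)
= 16 * 3.1600
= 50.5600

50.5600


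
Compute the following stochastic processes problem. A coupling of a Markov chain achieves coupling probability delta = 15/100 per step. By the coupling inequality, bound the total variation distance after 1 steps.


TV distance bound <= (1-delta)^n
= (1 - 0.1500)^1
= 0.8500^1
= 0.8500

0.8500


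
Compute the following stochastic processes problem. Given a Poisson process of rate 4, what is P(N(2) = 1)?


P(N(t)=k) = (lambda*t)^k * exp(-lambda*t) / k!
lambda*t = 8
= 8^1 * exp(-8) / 1!
= 8 * 3.3546e-04 / 1
= 0.0027

0.0027


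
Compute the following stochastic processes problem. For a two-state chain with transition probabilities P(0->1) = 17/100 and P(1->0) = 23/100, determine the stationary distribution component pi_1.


Stationary distribution: pi_0 = p10/(p01+p10), pi_1 = p01/(p01+p10)
p01 = 0.1700, p10 = 0.2300
pi_1 = 0.4250

0.4250


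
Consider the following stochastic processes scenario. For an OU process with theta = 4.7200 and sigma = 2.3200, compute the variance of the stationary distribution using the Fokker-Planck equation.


Stationary variance = sigma^2 / (2*theta)
= 2.3200^2 / (2*4.7200)
= 5.3824 / 9.4400
= 0.5702

0.5702


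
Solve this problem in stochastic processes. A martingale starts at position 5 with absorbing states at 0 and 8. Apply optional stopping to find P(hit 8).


By optional stopping theorem: E(M at tau) = M(0) = 5
P(hit 8)*8 + P(hit 0)*0 = 5
P(hit 8) = (5 - 0)/(8 - 0) = 5/8 = 0.6250

0.6250


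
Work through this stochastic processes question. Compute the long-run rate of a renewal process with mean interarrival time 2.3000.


Long-run renewal rate = 1/E(X)
= 1/2.3000
= 0.4348

0.4348


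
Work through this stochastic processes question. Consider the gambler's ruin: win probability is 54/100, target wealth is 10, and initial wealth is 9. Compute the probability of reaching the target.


Gambler's ruin formula:
r = q/p = 0.4600/0.5400 = 0.8519
P(win) = (1 - r^i)/(1 - r^N)
= (1 - 0.8519^9)/(1 - 0.8519^10)
= 0.9562

0.9562


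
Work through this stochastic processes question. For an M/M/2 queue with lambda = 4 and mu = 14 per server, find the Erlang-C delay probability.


a = lambda/mu = 0.2857
rho = a/c = 0.1429
Erlang-C formula applied:
C(c,a) = 0.0357

0.0357


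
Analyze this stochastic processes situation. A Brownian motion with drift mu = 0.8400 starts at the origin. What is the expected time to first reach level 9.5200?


Expected first passage time = a/mu
= 9.5200/0.8400
= 11.3333

11.3333


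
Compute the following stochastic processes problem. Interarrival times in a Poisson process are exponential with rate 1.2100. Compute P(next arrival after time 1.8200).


P(X > t) = exp(-lambda * t)
= exp(-1.2100 * 1.8200)
= exp(-2.2022) = 0.1106

0.1106


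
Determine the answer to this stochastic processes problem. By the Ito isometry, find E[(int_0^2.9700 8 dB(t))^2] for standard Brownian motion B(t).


By Ito isometry: E[(int f dB)^2] = int f^2 dt
= 8^2 * 2.9700
= 64 * 2.9700 = 190.0800

190.0800


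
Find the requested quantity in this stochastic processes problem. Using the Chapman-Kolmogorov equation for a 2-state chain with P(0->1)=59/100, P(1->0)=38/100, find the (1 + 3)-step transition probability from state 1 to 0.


P^4 = P^1 * P^3
Computing via matrix multiplication of the transition matrix.
Entry (1,0) of P^4 = 0.3918

0.3918


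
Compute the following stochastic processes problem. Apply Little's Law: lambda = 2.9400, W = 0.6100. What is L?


Little's Law: L = lambda * W
= 2.9400 * 0.6100
= 1.7934

1.7934


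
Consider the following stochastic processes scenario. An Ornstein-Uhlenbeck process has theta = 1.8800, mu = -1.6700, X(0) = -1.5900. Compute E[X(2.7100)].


E[X(t)] = mu + (X(0) - mu)*exp(-theta*t)
= -1.6700 + (-1.5900 - -1.6700)*exp(-1.8800*2.7100)
= -1.6700 + 0.0800 * 0.0061
= -1.6695

-1.6695


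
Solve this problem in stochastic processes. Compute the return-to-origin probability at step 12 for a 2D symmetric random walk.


P = C(12,6)^2 / 4^12
= 924^2 / 16777216
= 853776 / 16777216
= 0.0509

0.0509


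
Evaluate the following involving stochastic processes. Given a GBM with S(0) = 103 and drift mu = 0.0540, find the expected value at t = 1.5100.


E[S(t)] = S(0) * exp(mu * t)
= 103 * exp(0.0540 * 1.5100)
= 103 * 1.0850
= 111.7505

111.7505


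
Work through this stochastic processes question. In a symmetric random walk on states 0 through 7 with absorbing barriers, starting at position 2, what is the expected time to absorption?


For symmetric RW on 0,...,N with absorbing barriers, E(i) = i*(N-i)
E(2) = 2 * 5 = 10

10


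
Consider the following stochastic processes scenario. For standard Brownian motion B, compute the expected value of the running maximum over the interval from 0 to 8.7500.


E(max B(s)) = sqrt(2t/pi)
= sqrt(2*8.7500/pi)
= sqrt(5.5704)
= 2.3602

2.3602


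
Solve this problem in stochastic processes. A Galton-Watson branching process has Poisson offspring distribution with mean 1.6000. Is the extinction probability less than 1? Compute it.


Since mu = 1.6000 > 1, extinction prob q < 1.
Solve s = exp(mu*(s-1)) iteratively.
q = 0.3580

0.3580


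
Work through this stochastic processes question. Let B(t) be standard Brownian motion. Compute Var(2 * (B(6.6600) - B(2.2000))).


Var(alpha*(B(t)-B(s))) = alpha^2 * (t-s)
= 2^2 * (6.6600 - 2.2000)
= 4 * 4.4600
= 17.8400

17.8400


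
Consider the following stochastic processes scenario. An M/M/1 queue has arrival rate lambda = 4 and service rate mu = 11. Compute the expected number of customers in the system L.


rho = 4/11 = 0.3636
L = rho/(1-rho)
= 0.3636/0.6364
= 0.5714

0.5714


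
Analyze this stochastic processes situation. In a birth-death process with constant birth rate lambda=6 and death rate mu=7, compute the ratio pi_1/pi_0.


For birth-death process, pi_n/pi_0 = (lambda/mu)^n
= (6/7)^1
= 0.8571

0.8571


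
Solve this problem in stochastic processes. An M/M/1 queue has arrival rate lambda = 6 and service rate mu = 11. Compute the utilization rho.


rho = lambda/mu
= 6/11
= 0.5455

0.5455


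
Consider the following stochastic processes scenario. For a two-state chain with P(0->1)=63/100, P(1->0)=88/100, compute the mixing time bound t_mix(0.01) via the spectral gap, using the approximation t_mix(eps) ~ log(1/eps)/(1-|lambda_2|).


lambda_2 = |1 - p01 - p10| = |1 - 0.6300 - 0.8800| = 0.5100
t_mix ~ log(1/eps)/(1 - |lambda_2|)
= log(100)/(1 - 0.5100) = 4.6052/0.4900
= 9.3983

9.3983


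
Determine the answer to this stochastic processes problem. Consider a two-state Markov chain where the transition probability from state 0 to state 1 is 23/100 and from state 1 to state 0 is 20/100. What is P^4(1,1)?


Computing P^4 by matrix multiplication.
P = [[0.7700, 0.2300], [0.2000, 0.8000]]
After raising P to the power 4:
P^4(1,1) = 0.5840

0.5840


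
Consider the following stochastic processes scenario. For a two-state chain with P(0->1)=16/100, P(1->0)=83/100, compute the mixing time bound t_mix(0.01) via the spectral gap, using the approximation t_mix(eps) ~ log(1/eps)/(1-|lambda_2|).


lambda_2 = |1 - p01 - p10| = |1 - 0.1600 - 0.8300| = 0.0100
t_mix ~ log(1/eps)/(1 - |lambda_2|)
= log(100)/(1 - 0.0100) = 4.6052/0.9900
= 4.6517

4.6517


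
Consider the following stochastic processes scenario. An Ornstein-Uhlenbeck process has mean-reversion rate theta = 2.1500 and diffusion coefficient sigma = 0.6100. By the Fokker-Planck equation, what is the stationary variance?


Stationary variance = sigma^2 / (2*theta)
= 0.6100^2 / (2*2.1500)
= 0.3721 / 4.3000
= 0.0865

0.0865


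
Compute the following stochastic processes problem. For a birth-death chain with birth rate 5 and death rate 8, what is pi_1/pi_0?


For birth-death process, pi_n/pi_0 = (lambda/mu)^n
= (5/8)^1
= 0.6250

0.6250


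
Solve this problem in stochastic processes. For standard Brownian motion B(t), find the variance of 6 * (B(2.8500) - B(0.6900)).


Var(alpha*(B(t)-B(s))) = alpha^2 * (t-s)
= 6^2 * (2.8500 - 0.6900)
= 36 * 2.1600
= 77.7600

77.7600


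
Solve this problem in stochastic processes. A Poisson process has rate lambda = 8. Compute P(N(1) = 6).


P(N(t)=k) = (lambda*t)^k * exp(-lambda*t) / k!
lambda*t = 8
= 8^6 * exp(-8) / 6!
= 262144 * 3.3546e-04 / 720
= 0.1221

0.1221


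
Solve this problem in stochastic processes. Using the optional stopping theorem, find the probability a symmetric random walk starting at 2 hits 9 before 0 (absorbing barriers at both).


By optional stopping theorem: E(M at tau) = M(0) = 2
P(hit 9)*9 + P(hit 0)*0 = 2
P(hit 9) = (2 - 0)/(9 - 0) = 2/9 = 0.2222

0.2222


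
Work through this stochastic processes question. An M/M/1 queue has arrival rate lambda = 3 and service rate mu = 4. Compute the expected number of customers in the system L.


rho = 3/4 = 0.7500
L = rho/(1-rho)
= 0.7500/0.2500
= 3.0000

3.0000


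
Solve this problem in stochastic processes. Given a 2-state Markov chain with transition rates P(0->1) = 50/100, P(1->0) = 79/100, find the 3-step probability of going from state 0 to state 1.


Computing P^3 by matrix multiplication.
P = [[0.5000, 0.5000], [0.7900, 0.2100]]
After raising P to the power 3:
P^3(0,1) = 0.3971

0.3971


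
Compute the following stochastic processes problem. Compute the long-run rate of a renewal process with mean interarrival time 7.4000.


Long-run renewal rate = 1/E(X)
= 1/7.4000
= 0.1351

0.1351


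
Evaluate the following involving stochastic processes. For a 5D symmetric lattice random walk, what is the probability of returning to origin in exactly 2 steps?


P(return in 2 steps) = P(reverse first step) = 1/(2d)
= 1/10
= 0.1000

0.1000


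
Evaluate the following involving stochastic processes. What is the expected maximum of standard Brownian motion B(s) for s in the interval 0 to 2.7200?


E(max B(s)) = sqrt(2t/pi)
= sqrt(2*2.7200/pi)
= sqrt(1.7316)
= 1.3159

1.3159


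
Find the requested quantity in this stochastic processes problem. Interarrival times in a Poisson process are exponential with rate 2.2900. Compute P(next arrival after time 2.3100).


P(X > t) = exp(-lambda * t)
= exp(-2.2900 * 2.3100)
= exp(-5.2899) = 0.0050

0.0050


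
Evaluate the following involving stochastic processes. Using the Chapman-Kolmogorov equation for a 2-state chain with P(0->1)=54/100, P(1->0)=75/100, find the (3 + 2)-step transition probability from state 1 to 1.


P^5 = P^3 * P^2
Computing via matrix multiplication of the transition matrix.
Entry (1,1) of P^5 = 0.4174

0.4174


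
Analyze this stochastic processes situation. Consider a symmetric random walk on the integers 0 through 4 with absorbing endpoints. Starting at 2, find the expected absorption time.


For symmetric RW on 0,...,N with absorbing barriers, E(i) = i*(N-i)
E(2) = 2 * 2 = 4

4


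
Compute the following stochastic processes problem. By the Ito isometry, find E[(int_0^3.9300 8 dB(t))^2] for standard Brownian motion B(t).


By Ito isometry: E[(int f dB)^2] = int f^2 dt
= 8^2 * 3.9300
= 64 * 3.9300 = 251.5200

251.5200


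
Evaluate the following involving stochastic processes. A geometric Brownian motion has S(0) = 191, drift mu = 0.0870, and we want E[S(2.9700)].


E[S(t)] = S(0) * exp(mu * t)
= 191 * exp(0.0870 * 2.9700)
= 191 * 1.2948
= 247.3151

247.3151


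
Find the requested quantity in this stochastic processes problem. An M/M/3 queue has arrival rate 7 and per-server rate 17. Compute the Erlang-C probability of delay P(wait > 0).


a = lambda/mu = 0.4118
rho = a/c = 0.1373
Erlang-C formula applied:
C(c,a) = 0.0089

0.0089


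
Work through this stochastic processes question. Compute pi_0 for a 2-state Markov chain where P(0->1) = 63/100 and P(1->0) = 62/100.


Stationary distribution: pi_0 = p10/(p01+p10), pi_1 = p01/(p01+p10)
p01 = 0.6300, p10 = 0.6200
pi_0 = 0.4960

0.4960


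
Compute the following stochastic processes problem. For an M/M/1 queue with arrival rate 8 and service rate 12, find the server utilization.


rho = lambda/mu
= 8/12
= 0.6667

0.6667


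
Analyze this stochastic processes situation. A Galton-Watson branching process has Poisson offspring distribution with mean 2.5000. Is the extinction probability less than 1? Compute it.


Since mu = 2.5000 > 1, extinction prob q < 1.
Solve s = exp(mu*(s-1)) iteratively.
q = 0.1074

0.1074


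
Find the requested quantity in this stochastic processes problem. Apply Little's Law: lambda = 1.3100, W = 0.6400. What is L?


Little's Law: L = lambda * W
= 1.3100 * 0.6400
= 0.8384

0.8384


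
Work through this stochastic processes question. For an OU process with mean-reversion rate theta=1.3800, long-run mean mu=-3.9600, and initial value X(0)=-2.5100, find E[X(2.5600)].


E[X(t)] = mu + (X(0) - mu)*exp(-theta*t)
= -3.9600 + (-2.5100 - -3.9600)*exp(-1.3800*2.5600)
= -3.9600 + 1.4500 * 0.0292
= -3.9176

-3.9176


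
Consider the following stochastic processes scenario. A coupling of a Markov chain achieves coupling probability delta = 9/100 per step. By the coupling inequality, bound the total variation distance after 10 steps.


TV distance bound <= (1-delta)^n
= (1 - 0.0900)^10
= 0.9100^10
= 0.3894

0.3894


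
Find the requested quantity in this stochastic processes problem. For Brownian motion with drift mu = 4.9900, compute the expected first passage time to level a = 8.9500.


Expected first passage time = a/mu
= 8.9500/4.9900
= 1.7936

1.7936


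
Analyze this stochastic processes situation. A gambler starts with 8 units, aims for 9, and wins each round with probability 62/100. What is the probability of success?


Gambler's ruin formula:
r = q/p = 0.3800/0.6200 = 0.6129
P(win) = (1 - r^i)/(1 - r^N)
= (1 - 0.6129^8)/(1 - 0.6129^9)
= 0.9922

0.9922


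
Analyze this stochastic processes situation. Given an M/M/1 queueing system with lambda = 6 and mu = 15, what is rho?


rho = lambda/mu
= 6/15
= 0.4000

0.4000


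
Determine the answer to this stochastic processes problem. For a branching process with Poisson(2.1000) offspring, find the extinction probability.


Since mu = 2.1000 > 1, extinction prob q < 1.
Solve s = exp(mu*(s-1)) iteratively.
q = 0.1779

0.1779


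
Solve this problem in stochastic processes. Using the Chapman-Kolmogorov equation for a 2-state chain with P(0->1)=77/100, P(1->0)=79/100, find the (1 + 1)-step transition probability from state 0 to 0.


P^2 = P^1 * P^1
Computing via matrix multiplication of the transition matrix.
Entry (0,0) of P^2 = 0.6612

0.6612


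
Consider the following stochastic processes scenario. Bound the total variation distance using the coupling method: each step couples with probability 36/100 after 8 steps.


TV distance bound <= (1-delta)^n
= (1 - 0.3600)^8
= 0.6400^8
= 0.0281

0.0281


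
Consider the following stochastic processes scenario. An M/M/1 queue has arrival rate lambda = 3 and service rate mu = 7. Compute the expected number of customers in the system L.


rho = 3/7 = 0.4286
L = rho/(1-rho)
= 0.4286/0.5714
= 0.7500

0.7500


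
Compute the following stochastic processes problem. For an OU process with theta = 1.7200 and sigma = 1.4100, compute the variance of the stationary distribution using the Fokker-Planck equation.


Stationary variance = sigma^2 / (2*theta)
= 1.4100^2 / (2*1.7200)
= 1.9881 / 3.4400
= 0.5779

0.5779


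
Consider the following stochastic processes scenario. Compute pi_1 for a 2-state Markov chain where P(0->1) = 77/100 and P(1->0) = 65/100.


Stationary distribution: pi_0 = p10/(p01+p10), pi_1 = p01/(p01+p10)
p01 = 0.7700, p10 = 0.6500
pi_1 = 0.5423

0.5423


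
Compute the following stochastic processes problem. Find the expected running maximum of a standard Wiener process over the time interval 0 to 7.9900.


E(max B(s)) = sqrt(2t/pi)
= sqrt(2*7.9900/pi)
= sqrt(5.0866)
= 2.2553

2.2553


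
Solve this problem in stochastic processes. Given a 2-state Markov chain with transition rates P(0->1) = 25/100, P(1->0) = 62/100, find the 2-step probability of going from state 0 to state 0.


Computing P^2 by matrix multiplication.
P = [[0.7500, 0.2500], [0.6200, 0.3800]]
After raising P to the power 2:
P^2(0,0) = 0.7175

0.7175


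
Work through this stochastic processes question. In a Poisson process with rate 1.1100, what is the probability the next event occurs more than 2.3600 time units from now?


P(X > t) = exp(-lambda * t)
= exp(-1.1100 * 2.3600)
= exp(-2.6196) = 0.0728

0.0728


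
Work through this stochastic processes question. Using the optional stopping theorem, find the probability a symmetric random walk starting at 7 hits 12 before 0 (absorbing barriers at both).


By optional stopping theorem: E(M at tau) = M(0) = 7
P(hit 12)*12 + P(hit 0)*0 = 7
P(hit 12) = (7 - 0)/(12 - 0) = 7/12 = 0.5833

0.5833


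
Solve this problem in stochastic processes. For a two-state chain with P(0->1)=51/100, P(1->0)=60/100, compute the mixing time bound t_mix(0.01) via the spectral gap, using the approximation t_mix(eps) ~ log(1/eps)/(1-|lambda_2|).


lambda_2 = |1 - p01 - p10| = |1 - 0.5100 - 0.6000| = 0.1100
t_mix ~ log(1/eps)/(1 - |lambda_2|)
= log(100)/(1 - 0.1100) = 4.6052/0.8900
= 5.1743

5.1743


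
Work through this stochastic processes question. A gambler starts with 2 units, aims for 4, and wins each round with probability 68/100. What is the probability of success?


Gambler's ruin formula:
r = q/p = 0.3200/0.6800 = 0.4706
P(win) = (1 - r^i)/(1 - r^N)
= (1 - 0.4706^2)/(1 - 0.4706^4)
= 0.8187

0.8187


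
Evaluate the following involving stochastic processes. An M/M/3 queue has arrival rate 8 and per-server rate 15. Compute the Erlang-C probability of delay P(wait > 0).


a = lambda/mu = 0.5333
rho = a/c = 0.1778
Erlang-C formula applied:
C(c,a) = 0.0180

0.0180


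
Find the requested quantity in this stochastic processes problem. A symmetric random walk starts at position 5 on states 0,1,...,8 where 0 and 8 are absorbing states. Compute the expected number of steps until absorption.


For symmetric RW on 0,...,N with absorbing barriers, E(i) = i*(N-i)
E(5) = 5 * 3 = 15

15


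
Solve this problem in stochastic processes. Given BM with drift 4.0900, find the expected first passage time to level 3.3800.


Expected first passage time = a/mu
= 3.3800/4.0900
= 0.8264

0.8264


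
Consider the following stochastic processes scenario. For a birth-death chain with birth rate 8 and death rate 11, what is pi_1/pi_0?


For birth-death process, pi_n/pi_0 = (lambda/mu)^n
= (8/11)^1
= 0.7273

0.7273


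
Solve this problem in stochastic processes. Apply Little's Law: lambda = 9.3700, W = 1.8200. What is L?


Little's Law: L = lambda * W
= 9.3700 * 1.8200
= 17.0534

17.0534


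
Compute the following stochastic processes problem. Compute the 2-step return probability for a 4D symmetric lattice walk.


P(return in 2 steps) = P(reverse first step) = 1/(2d)
= 1/8
= 0.1250

0.1250


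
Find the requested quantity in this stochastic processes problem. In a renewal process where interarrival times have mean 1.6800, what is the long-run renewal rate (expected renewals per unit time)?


Long-run renewal rate = 1/E(X)
= 1/1.6800
= 0.5952

0.5952


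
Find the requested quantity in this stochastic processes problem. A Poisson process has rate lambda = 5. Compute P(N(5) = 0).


P(N(t)=k) = (lambda*t)^k * exp(-lambda*t) / k!
lambda*t = 25
= 25^0 * exp(-25) / 0!
= 1 * 1.3888e-11 / 1
= 1.3888e-11

1.3888e-11


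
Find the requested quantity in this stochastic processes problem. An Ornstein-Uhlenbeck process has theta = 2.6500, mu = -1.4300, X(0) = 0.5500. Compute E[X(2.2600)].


E[X(t)] = mu + (X(0) - mu)*exp(-theta*t)
= -1.4300 + (0.5500 - -1.4300)*exp(-2.6500*2.2600)
= -1.4300 + 1.9800 * 0.0025
= -1.4250

-1.4250


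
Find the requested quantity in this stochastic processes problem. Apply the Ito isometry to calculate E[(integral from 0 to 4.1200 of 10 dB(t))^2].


By Ito isometry: E[(int f dB)^2] = int f^2 dt
= 10^2 * 4.1200
= 100 * 4.1200 = 412.0000

412.0000


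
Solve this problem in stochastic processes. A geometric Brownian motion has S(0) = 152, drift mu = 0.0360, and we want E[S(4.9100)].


E[S(t)] = S(0) * exp(mu * t)
= 152 * exp(0.0360 * 4.9100)
= 152 * 1.1933
= 181.3884

181.3884


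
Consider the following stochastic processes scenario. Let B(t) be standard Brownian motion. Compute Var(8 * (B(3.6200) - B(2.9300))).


Var(alpha*(B(t)-B(s))) = alpha^2 * (t-s)
= 8^2 * (3.6200 - 2.9300)
= 64 * 0.6900
= 44.1600

44.1600


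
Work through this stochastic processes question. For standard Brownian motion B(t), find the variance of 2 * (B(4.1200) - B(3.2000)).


Var(alpha*(B(t)-B(s))) = alpha^2 * (t-s)
= 2^2 * (4.1200 - 3.2000)
= 4 * 0.9200
= 3.6800

3.6800


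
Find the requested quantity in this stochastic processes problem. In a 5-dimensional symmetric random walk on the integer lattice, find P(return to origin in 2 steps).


P(return in 2 steps) = P(reverse first step) = 1/(2d)
= 1/10
= 0.1000

0.1000


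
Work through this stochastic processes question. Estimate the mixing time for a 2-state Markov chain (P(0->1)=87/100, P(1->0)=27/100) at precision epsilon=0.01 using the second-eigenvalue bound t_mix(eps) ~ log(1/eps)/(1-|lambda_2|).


lambda_2 = |1 - p01 - p10| = |1 - 0.8700 - 0.2700| = 0.1400
t_mix ~ log(1/eps)/(1 - |lambda_2|)
= log(100)/(1 - 0.1400) = 4.6052/0.8600
= 5.3548

5.3548


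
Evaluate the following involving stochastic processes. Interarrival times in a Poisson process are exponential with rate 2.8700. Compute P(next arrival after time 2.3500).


P(X > t) = exp(-lambda * t)
= exp(-2.8700 * 2.3500)
= exp(-6.7445) = 0.0012

0.0012


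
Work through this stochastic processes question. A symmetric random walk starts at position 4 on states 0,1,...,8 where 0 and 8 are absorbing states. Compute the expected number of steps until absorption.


For symmetric RW on 0,...,N with absorbing barriers, E(i) = i*(N-i)
E(4) = 4 * 4 = 16

16


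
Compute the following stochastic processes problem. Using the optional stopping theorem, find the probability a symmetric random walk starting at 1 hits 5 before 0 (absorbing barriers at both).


By optional stopping theorem: E(M at tau) = M(0) = 1
P(hit 5)*5 + P(hit 0)*0 = 1
P(hit 5) = (1 - 0)/(5 - 0) = 1/5 = 0.2000

0.2000


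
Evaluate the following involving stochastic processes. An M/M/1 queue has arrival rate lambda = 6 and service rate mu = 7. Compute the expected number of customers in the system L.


rho = 6/7 = 0.8571
L = rho/(1-rho)
= 0.8571/0.1429
= 6.0000

6.0000


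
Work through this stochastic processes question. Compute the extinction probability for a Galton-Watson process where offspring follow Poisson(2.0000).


Since mu = 2.0000 > 1, extinction prob q < 1.
Solve s = exp(mu*(s-1)) iteratively.
q = 0.2032

0.2032


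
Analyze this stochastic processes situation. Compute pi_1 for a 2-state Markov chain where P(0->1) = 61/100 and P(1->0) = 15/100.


Stationary distribution: pi_0 = p10/(p01+p10), pi_1 = p01/(p01+p10)
p01 = 0.6100, p10 = 0.1500
pi_1 = 0.8026

0.8026


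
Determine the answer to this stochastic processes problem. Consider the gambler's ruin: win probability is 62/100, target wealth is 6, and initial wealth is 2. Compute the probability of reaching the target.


Gambler's ruin formula:
r = q/p = 0.3800/0.6200 = 0.6129
P(win) = (1 - r^i)/(1 - r^N)
= (1 - 0.6129^2)/(1 - 0.6129^6)
= 0.6593

0.6593


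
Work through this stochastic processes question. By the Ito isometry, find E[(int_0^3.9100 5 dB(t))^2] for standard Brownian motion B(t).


By Ito isometry: E[(int f dB)^2] = int f^2 dt
= 5^2 * 3.9100
= 25 * 3.9100 = 97.7500

97.7500


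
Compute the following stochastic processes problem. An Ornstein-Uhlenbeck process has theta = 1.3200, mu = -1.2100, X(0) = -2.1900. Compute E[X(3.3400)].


E[X(t)] = mu + (X(0) - mu)*exp(-theta*t)
= -1.2100 + (-2.1900 - -1.2100)*exp(-1.3200*3.3400)
= -1.2100 + -0.9800 * 0.0122
= -1.2219

-1.2219


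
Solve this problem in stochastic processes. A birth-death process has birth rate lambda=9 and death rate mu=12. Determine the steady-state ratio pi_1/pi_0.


For birth-death process, pi_n/pi_0 = (lambda/mu)^n
= (9/12)^1
= 0.7500

0.7500


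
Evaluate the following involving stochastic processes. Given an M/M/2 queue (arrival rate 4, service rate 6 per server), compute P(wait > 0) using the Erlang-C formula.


a = lambda/mu = 0.6667
rho = a/c = 0.3333
Erlang-C formula applied:
C(c,a) = 0.1667

0.1667


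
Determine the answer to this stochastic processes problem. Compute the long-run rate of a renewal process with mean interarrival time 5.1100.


Long-run renewal rate = 1/E(X)
= 1/5.1100
= 0.1957

0.1957


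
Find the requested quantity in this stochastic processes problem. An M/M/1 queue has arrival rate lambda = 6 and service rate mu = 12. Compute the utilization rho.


rho = lambda/mu
= 6/12
= 0.5000

0.5000


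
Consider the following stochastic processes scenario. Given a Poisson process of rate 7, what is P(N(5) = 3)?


P(N(t)=k) = (lambda*t)^k * exp(-lambda*t) / k!
lambda*t = 35
= 35^3 * exp(-35) / 3!
= 42875 * 6.3051e-16 / 6
= 4.5055e-12

4.5055e-12


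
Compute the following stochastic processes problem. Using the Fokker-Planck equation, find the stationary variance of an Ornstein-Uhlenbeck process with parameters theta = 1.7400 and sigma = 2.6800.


Stationary variance = sigma^2 / (2*theta)
= 2.6800^2 / (2*1.7400)
= 7.1824 / 3.4800
= 2.0639

2.0639


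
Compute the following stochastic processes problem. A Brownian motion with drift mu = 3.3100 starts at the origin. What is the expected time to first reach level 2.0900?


Expected first passage time = a/mu
= 2.0900/3.3100
= 0.6314

0.6314


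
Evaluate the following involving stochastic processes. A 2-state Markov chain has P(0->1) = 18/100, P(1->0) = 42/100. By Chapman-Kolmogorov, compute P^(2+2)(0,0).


P^4 = P^2 * P^2
Computing via matrix multiplication of the transition matrix.
Entry (0,0) of P^4 = 0.7077

0.7077


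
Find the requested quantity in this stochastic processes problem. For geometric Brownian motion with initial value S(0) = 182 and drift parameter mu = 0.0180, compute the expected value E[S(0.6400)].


E[S(t)] = S(0) * exp(mu * t)
= 182 * exp(0.0180 * 0.6400)
= 182 * 1.0116
= 184.1088

184.1088
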